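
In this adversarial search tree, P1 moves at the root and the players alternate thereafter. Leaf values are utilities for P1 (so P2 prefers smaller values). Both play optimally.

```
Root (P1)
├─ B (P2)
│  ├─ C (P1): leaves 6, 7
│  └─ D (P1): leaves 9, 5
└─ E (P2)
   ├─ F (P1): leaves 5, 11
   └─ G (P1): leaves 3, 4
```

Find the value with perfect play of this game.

7

C (P1): max(6, 7) = 7
D (P1): max(9, 5) = 9
B (P2): min(7, 9) = 7
F (P1): max(5, 11) = 11
G (P1): max(3, 4) = 4
E (P2): min(11, 4) = 4
Root (P1): max(7, 4) = 7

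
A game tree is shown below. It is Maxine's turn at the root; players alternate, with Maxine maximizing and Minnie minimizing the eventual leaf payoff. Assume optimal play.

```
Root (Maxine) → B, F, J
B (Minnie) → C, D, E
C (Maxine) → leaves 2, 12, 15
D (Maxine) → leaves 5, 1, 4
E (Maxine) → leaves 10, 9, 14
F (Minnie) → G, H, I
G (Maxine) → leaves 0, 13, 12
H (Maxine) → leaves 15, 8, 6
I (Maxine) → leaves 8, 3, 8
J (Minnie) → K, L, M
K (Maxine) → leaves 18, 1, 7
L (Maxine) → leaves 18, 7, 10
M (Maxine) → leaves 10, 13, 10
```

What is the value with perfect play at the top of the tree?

13

C (Maxine): max(2, 12, 15) = 15
D (Maxine): max(5, 1, 4) = 5
E (Maxine): max(10, 9, 14) = 14
B (Minnie): min(15, 5, 14) = 5
G (Maxine): max(0, 13, 12) = 13
H (Maxine): max(15, 8, 6) = 15
I (Maxine): max(8, 3, 8) = 8
F (Minnie): min(13, 15, 8) = 8
K (Maxine): max(18, 1, 7) = 18
L (Maxine): max(18, 7, 10) = 18
M (Maxine): max(10, 13, 10) = 13
J (Minnie): min(18, 18, 13) = 13
Root (Maxine): max(5, 8, 13) = 13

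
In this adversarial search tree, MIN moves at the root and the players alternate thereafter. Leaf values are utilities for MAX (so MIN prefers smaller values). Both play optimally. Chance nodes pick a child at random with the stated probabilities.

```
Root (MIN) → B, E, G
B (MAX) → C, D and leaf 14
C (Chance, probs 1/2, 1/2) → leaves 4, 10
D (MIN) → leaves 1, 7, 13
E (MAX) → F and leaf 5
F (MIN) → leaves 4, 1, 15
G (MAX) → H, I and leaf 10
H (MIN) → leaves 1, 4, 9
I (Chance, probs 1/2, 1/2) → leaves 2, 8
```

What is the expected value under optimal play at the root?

C (Chance): 1/2·4 + 1/2·10 = 7
D (MIN): min(1, 7, 13) = 1
B (MAX): max(7, 1, 14) = 14
F (MIN): min(4, 1, 15) = 1
E (MAX): max(1, 5) = 5
H (MIN): min(1, 4, 9) = 1
I (Chance): 1/2·2 + 1/2·8 = 5
G (MAX): max(1, 5, 10) = 10
Root (MIN): min(14, 5, 10) = 5

5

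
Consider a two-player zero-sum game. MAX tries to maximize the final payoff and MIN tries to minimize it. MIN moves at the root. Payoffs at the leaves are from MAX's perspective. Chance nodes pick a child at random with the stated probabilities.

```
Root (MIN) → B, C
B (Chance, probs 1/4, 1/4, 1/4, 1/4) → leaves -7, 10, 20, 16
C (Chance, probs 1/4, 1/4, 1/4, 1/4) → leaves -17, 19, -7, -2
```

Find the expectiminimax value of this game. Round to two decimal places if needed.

B (Chance): 1/4·-7 + 1/4·10 + 1/4·20 + 1/4·16 = 9.75
C (Chance): 1/4·-17 + 1/4·19 + 1/4·-7 + 1/4·-2 = -1.75
Root (MIN): min(9.75, -1.75) = -1.75

-1.75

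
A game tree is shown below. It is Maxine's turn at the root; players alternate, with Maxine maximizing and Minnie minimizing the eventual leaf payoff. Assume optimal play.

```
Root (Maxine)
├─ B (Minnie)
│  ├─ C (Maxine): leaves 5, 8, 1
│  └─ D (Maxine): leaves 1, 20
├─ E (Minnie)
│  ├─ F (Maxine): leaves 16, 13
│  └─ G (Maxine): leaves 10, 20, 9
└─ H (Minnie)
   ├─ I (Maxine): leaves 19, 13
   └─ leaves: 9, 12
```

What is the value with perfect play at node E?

16

F: max(16, 13) = 16
G: max(10, 20, 9) = 20
E: min(16, 20) = 16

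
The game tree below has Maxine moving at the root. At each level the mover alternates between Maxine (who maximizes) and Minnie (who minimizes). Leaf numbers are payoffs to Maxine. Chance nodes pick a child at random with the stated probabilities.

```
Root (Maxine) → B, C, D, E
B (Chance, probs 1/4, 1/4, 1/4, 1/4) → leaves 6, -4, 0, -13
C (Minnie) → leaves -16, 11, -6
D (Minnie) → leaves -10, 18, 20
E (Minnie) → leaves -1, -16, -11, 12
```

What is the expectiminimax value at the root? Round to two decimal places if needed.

B (Chance): 1/4·6 + 1/4·-4 + 1/4·0 + 1/4·-13 = -2.75
C (Minnie): min(-16, 11, -6) = -16
D (Minnie): min(-10, 18, 20) = -10
E (Minnie): min(-1, -16, -11, 12) = -16
Root (Maxine): max(-2.75, -16, -10, -16) = -2.75

-2.75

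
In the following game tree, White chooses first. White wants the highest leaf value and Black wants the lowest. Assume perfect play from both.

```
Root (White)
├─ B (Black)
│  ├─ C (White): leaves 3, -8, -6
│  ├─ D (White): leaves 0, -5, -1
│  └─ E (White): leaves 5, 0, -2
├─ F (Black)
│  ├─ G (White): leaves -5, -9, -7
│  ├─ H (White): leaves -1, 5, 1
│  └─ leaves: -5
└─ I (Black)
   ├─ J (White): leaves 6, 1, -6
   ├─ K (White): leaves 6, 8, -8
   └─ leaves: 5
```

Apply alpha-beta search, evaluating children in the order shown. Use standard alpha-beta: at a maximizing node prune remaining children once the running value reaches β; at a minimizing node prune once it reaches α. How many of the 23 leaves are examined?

15

C [α=-∞,β=+∞]: v=3
D [α=-∞,β=3]: v=0
E [α=-∞,β=0]: v=5 after child 1 ≥ β → β-cutoff, skip 2
B [α=-∞,β=+∞]: v=0
G [α=0,β=+∞]: v=-5
F [α=0,β=+∞]: v=-5 after child 1 ≤ α → α-cutoff, skip 2
J [α=0,β=+∞]: v=6
K [α=0,β=6]: v=6 after child 1 ≥ β → β-cutoff, skip 2
I [α=0,β=+∞]: v=5
Root [α=-∞,β=+∞]: v=5
Leaves evaluated: 15 of 23.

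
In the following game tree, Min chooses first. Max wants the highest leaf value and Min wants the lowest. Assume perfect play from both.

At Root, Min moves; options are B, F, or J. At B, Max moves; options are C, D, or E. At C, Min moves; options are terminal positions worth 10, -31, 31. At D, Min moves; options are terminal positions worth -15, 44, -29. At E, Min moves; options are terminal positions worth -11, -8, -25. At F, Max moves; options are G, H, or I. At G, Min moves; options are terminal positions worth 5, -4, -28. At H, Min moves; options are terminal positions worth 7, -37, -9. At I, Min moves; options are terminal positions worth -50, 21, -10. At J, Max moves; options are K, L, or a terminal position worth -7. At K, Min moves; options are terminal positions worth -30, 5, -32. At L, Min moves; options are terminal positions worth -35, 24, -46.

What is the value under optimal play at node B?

C: min(10, -31, 31) = -31
D: min(-15, 44, -29) = -29
E: min(-11, -8, -25) = -25
B: max(-31, -29, -25) = -25

-25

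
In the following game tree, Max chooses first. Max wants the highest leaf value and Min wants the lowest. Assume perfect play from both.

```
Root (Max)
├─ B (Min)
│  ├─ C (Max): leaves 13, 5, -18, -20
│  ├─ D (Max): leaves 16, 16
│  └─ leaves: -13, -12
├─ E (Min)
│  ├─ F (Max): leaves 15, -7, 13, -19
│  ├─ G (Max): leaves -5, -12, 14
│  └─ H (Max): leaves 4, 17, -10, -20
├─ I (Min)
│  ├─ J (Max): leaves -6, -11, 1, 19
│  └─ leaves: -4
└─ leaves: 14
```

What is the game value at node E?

F: max(15, -7, 13, -19) = 15
G: max(-5, -12, 14) = 14
H: max(4, 17, -10, -20) = 17
E: min(15, 14, 17) = 14

14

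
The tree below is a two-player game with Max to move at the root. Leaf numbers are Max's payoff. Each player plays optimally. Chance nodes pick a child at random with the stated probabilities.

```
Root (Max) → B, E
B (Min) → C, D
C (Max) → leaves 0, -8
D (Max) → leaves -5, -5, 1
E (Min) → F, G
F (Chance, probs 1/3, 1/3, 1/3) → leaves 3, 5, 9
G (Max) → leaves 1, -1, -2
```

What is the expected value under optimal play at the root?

1

C (Max): max(0, -8) = 0
D (Max): max(-5, -5, 1) = 1
B (Min): min(0, 1) = 0
F (Chance): 1/3·3 + 1/3·5 + 1/3·9 = 5.67
G (Max): max(1, -1, -2) = 1
E (Min): min(5.67, 1) = 1
Root (Max): max(0, 1) = 1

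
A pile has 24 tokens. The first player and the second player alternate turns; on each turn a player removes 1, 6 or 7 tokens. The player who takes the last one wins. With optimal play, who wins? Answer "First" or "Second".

Second

Mark each pile size as W (mover wins) or L (mover loses):
i:   0  1  2  3  4  5  6  7  8  9 10 11 12 13 14 15 16 17 18 19 20 21 22 23 24
     L  W  L  W  L  W  W  W  W  W  W  W  L  W  L  W  L  W  W  W  W  W  W  W  L
Position 24 is L, so the second player wins.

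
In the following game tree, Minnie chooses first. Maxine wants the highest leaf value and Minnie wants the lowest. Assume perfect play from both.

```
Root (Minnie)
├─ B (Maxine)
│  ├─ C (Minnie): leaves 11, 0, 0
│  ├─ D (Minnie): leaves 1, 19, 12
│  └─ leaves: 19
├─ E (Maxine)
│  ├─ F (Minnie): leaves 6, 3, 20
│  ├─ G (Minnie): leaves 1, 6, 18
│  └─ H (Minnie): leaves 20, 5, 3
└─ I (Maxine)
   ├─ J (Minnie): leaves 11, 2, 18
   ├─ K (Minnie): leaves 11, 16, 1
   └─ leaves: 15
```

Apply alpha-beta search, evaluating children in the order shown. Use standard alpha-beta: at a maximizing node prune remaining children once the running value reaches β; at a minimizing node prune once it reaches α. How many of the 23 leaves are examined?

21

C [α=-∞,β=+∞]: v=0
D [α=0,β=+∞]: v=1
B [α=-∞,β=+∞]: v=19
F [α=-∞,β=19]: v=3
G [α=3,β=19]: v=1 after child 1 ≤ α → α-cutoff, skip 2
H [α=3,β=19]: v=3
E [α=-∞,β=19]: v=3
J [α=-∞,β=3]: v=2
K [α=2,β=3]: v=1
I [α=-∞,β=3]: v=15
Root [α=-∞,β=+∞]: v=3
Leaves evaluated: 21 of 23.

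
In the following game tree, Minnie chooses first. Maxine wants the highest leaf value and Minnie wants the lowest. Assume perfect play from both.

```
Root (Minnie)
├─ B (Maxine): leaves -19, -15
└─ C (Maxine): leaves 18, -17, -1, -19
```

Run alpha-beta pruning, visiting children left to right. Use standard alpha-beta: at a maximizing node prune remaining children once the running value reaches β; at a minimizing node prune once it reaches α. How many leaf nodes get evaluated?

3

B [α=-∞,β=+∞]: v=-15
C [α=-∞,β=-15]: v=18 after child 1 ≥ β → β-cutoff, skip 3
Root [α=-∞,β=+∞]: v=-15
Leaves evaluated: 3 of 6.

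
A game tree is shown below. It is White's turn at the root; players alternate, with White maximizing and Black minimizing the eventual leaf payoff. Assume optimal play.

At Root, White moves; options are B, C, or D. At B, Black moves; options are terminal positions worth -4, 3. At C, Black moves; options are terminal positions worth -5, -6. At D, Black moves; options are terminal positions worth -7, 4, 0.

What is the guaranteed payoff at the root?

-4

B (Black): min(-4, 3) = -4
C (Black): min(-5, -6) = -6
D (Black): min(-7, 4, 0) = -7
Root (White): max(-4, -6, -7) = -4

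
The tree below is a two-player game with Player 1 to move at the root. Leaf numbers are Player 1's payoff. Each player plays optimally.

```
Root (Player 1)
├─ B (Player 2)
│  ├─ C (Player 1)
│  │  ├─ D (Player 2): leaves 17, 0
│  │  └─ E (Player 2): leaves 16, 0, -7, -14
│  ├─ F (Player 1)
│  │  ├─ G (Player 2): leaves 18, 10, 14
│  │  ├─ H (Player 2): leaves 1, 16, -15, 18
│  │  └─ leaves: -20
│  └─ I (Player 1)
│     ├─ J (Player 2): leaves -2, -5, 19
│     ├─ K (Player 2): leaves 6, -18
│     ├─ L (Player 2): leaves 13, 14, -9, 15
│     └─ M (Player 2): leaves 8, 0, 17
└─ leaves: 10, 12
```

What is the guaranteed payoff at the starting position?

12

D (Player 2): min(17, 0) = 0
E (Player 2): min(16, 0, -7, -14) = -14
C (Player 1): max(0, -14) = 0
G (Player 2): min(18, 10, 14) = 10
H (Player 2): min(1, 16, -15, 18) = -15
F (Player 1): max(10, -15, -20) = 10
J (Player 2): min(-2, -5, 19) = -5
K (Player 2): min(6, -18) = -18
L (Player 2): min(13, 14, -9, 15) = -9
M (Player 2): min(8, 0, 17) = 0
I (Player 1): max(-5, -18, -9, 0) = 0
B (Player 2): min(0, 10, 0) = 0
Root (Player 1): max(0, 10, 12) = 12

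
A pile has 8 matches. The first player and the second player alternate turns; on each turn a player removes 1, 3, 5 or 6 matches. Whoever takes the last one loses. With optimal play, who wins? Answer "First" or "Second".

First

Positions where the player to move wins (W) vs loses (L):
i:   0  1  2  3  4  5  6  7  8
     W  L  W  L  W  L  W  W  W
Position 8 is W, so the first player wins.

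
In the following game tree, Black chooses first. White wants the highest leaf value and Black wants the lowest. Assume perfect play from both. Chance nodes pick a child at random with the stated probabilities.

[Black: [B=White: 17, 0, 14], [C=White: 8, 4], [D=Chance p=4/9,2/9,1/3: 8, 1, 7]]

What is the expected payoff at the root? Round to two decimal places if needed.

6.11

B (White): max(17, 0, 14) = 17
C (White): max(8, 4) = 8
D (Chance): 4/9·8 + 2/9·1 + 1/3·7 = 6.11
Root (Black): min(17, 8, 6.11) = 6.11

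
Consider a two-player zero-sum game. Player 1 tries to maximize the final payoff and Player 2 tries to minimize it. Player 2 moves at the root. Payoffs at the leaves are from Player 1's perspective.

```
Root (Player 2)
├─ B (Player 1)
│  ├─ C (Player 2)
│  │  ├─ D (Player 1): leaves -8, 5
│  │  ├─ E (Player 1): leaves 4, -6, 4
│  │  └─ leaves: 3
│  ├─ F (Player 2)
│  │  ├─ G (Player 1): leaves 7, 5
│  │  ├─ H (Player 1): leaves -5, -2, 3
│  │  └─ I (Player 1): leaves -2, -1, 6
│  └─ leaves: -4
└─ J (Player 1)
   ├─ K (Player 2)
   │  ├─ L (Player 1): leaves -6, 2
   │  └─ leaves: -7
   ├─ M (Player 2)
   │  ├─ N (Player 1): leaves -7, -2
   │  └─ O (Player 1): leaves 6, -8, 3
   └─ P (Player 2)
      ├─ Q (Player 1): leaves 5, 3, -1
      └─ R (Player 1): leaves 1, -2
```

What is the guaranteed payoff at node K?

L: max(-6, 2) = 2
K: min(2, -7) = -7

-7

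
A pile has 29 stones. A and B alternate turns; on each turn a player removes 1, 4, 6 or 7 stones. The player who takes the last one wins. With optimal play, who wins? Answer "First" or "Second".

i:   0  1  2  3  4  5  6  7  8  9 10 11 12 13 14 15 16 17 18 19 20 21 22 23 24 25 26 27 28 29
     L  W  L  W  W  L  W  W  W  W  L  W  W  L  W  L  W  W  L  W  W  W  W  L  W  W  L  W  L  W
Position 29 is W, so the first player wins.

First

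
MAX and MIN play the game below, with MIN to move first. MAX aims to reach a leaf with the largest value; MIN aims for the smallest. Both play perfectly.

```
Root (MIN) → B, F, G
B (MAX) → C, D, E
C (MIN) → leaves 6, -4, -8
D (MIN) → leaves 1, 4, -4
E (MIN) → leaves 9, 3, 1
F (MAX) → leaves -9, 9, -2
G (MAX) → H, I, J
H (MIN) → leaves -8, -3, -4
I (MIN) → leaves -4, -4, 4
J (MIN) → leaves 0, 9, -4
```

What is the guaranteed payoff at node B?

C: min(6, -4, -8) = -8
D: min(1, 4, -4) = -4
E: min(9, 3, 1) = 1
B: max(-8, -4, 1) = 1

1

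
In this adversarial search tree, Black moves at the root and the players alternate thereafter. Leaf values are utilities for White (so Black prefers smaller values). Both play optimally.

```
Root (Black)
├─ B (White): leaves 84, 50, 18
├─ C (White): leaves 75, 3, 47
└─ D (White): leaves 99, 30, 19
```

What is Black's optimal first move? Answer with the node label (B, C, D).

B (White): max(84, 50, 18) = 84
C (White): max(75, 3, 47) = 75
D (White): max(99, 30, 19) = 99
Root (Black): min(84, 75, 99) = 75
Black picks the child with the lowest value: C (value 75).

C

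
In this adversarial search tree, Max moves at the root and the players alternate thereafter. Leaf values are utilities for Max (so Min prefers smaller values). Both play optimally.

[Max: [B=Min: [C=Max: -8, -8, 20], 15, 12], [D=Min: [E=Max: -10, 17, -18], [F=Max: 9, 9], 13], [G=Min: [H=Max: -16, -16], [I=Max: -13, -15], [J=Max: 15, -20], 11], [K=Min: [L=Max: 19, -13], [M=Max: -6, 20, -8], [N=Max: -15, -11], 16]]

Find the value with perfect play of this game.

12

C (Max): max(-8, -8, 20) = 20
B (Min): min(20, 15, 12) = 12
E (Max): max(-10, 17, -18) = 17
F (Max): max(9, 9) = 9
D (Min): min(17, 9, 13) = 9
H (Max): max(-16, -16) = -16
I (Max): max(-13, -15) = -13
J (Max): max(15, -20) = 15
G (Min): min(-16, -13, 15, 11) = -16
L (Max): max(19, -13) = 19
M (Max): max(-6, 20, -8) = 20
N (Max): max(-15, -11) = -11
K (Min): min(19, 20, -11, 16) = -11
Root (Max): max(12, 9, -16, -11) = 12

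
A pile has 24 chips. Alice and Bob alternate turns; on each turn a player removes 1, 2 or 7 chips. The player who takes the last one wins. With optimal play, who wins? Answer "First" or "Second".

Second

Positions where the player to move wins (W) vs loses (L):
i:   0  1  2  3  4  5  6  7  8  9 10 11 12 13 14 15 16 17 18 19 20 21 22 23 24
     L  W  W  L  W  W  L  W  W  L  W  W  L  W  W  L  W  W  L  W  W  L  W  W  L
Position 24 is L, so the second player wins.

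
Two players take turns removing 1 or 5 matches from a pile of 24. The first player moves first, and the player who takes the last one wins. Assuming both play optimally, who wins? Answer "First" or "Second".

Second

Compute winning (W) and losing (L) positions by backward induction:
i:   0  1  2  3  4  5  6  7  8  9 10 11 12 13 14 15 16 17 18 19 20 21 22 23 24
     L  W  L  W  L  W  L  W  L  W  L  W  L  W  L  W  L  W  L  W  L  W  L  W  L
Position 24 is L, so the second player wins.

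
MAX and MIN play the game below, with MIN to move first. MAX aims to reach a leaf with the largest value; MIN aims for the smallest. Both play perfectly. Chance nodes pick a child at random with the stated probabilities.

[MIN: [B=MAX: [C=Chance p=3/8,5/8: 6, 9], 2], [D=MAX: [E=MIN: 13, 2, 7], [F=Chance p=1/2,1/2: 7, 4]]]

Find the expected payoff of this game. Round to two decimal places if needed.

5.5

C (Chance): 3/8·6 + 5/8·9 = 7.88
B (MAX): max(7.88, 2) = 7.88
E (MIN): min(13, 2, 7) = 2
F (Chance): 1/2·7 + 1/2·4 = 5.5
D (MAX): max(2, 5.5) = 5.5
Root (MIN): min(7.88, 5.5) = 5.5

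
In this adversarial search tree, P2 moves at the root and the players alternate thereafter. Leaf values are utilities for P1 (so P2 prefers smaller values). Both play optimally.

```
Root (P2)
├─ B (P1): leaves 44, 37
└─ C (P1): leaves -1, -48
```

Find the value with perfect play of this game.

-1

B (P1): max(44, 37) = 44
C (P1): max(-1, -48) = -1
Root (P2): min(44, -1) = -1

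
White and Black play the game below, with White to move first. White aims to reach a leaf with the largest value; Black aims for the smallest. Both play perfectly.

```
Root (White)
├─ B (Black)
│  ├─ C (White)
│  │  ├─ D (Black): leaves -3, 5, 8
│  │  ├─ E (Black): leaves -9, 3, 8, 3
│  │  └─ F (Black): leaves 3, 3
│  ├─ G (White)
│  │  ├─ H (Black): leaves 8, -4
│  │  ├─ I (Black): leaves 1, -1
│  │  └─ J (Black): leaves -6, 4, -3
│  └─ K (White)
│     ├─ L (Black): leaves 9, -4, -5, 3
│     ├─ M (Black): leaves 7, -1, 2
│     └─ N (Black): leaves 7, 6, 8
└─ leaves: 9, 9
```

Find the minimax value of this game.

9

D (Black): min(-3, 5, 8) = -3
E (Black): min(-9, 3, 8, 3) = -9
F (Black): min(3, 3) = 3
C (White): max(-3, -9, 3) = 3
H (Black): min(8, -4) = -4
I (Black): min(1, -1) = -1
J (Black): min(-6, 4, -3) = -6
G (White): max(-4, -1, -6) = -1
L (Black): min(9, -4, -5, 3) = -5
M (Black): min(7, -1, 2) = -1
N (Black): min(7, 6, 8) = 6
K (White): max(-5, -1, 6) = 6
B (Black): min(3, -1, 6) = -1
Root (White): max(-1, 9, 9) = 9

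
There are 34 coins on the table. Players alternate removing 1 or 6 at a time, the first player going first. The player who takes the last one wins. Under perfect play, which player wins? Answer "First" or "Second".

First

Mark each pile size as W (mover wins) or L (mover loses):
i:   0  1  2  3  4  5  6  7  8  9 10 11 12 13 14 15 16 17 18 19 20 21 22 23 24 25 26 27 28 29 30 31 32 33 34
     L  W  L  W  L  W  W  L  W  L  W  L  W  W  L  W  L  W  L  W  W  L  W  L  W  L  W  W  L  W  L  W  L  W  W
Position 34 is W, so the first player wins.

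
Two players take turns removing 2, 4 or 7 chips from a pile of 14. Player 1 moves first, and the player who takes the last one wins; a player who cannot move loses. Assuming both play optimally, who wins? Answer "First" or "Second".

i:   0  1  2  3  4  5  6  7  8  9 10 11 12 13 14
     L  L  W  W  W  W  L  W  W  L  W  W  L  W  W
Position 14 is W, so the first player wins.

First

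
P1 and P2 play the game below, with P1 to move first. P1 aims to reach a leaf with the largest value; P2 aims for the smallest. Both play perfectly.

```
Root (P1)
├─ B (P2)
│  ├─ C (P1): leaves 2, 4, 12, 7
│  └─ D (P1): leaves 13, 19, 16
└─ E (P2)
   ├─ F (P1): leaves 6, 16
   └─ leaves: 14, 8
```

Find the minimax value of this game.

C (P1): max(2, 4, 12, 7) = 12
D (P1): max(13, 19, 16) = 19
B (P2): min(12, 19) = 12
F (P1): max(6, 16) = 16
E (P2): min(16, 14, 8) = 8
Root (P1): max(12, 8) = 12

12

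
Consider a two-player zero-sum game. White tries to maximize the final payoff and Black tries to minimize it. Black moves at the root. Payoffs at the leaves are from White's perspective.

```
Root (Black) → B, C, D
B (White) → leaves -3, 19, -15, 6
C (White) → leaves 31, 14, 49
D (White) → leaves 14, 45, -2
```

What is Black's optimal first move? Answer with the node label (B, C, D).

B

B (White): max(-3, 19, -15, 6) = 19
C (White): max(31, 14, 49) = 49
D (White): max(14, 45, -2) = 45
Root (Black): min(19, 49, 45) = 19
Black picks the child with the lowest value: B (value 19).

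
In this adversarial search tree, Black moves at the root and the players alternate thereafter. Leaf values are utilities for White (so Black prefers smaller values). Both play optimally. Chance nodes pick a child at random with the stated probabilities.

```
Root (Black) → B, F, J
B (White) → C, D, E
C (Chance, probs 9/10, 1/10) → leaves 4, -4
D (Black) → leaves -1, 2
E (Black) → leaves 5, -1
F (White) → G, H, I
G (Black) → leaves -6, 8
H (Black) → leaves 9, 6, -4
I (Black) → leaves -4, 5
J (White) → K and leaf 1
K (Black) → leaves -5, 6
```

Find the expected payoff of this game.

C (Chance): 9/10·4 + 1/10·-4 = 3.2
D (Black): min(-1, 2) = -1
E (Black): min(5, -1) = -1
B (White): max(3.2, -1, -1) = 3.2
G (Black): min(-6, 8) = -6
H (Black): min(9, 6, -4) = -4
I (Black): min(-4, 5) = -4
F (White): max(-6, -4, -4) = -4
K (Black): min(-5, 6) = -5
J (White): max(-5, 1) = 1
Root (Black): min(3.2, -4, 1) = -4

-4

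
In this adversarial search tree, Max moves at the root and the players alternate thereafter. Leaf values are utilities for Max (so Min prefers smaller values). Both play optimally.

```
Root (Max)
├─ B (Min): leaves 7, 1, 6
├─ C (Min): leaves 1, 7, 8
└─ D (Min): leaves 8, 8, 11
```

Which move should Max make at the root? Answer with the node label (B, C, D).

D

B (Min): min(7, 1, 6) = 1
C (Min): min(1, 7, 8) = 1
D (Min): min(8, 8, 11) = 8
Root (Max): max(1, 1, 8) = 8
Max picks the child with the highest value: D (value 8).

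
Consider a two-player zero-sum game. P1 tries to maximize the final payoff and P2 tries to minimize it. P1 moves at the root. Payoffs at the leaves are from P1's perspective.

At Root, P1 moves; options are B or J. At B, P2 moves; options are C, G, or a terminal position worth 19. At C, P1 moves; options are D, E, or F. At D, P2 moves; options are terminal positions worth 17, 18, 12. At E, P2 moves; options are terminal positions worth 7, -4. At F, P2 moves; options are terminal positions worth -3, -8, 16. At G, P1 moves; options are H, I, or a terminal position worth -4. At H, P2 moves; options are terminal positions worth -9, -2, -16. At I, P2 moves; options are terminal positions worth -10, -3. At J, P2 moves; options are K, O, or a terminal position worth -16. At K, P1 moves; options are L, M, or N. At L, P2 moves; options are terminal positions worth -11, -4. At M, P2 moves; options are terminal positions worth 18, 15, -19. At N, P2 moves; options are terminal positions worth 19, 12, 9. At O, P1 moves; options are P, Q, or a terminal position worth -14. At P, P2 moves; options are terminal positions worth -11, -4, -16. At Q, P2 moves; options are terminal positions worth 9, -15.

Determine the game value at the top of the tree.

D (P2): min(17, 18, 12) = 12
E (P2): min(7, -4) = -4
F (P2): min(-3, -8, 16) = -8
C (P1): max(12, -4, -8) = 12
H (P2): min(-9, -2, -16) = -16
I (P2): min(-10, -3) = -10
G (P1): max(-16, -10, -4) = -4
B (P2): min(12, -4, 19) = -4
L (P2): min(-11, -4) = -11
M (P2): min(18, 15, -19) = -19
N (P2): min(19, 12, 9) = 9
K (P1): max(-11, -19, 9) = 9
P (P2): min(-11, -4, -16) = -16
Q (P2): min(9, -15) = -15
O (P1): max(-16, -15, -14) = -14
J (P2): min(9, -14, -16) = -16
Root (P1): max(-4, -16) = -4

-4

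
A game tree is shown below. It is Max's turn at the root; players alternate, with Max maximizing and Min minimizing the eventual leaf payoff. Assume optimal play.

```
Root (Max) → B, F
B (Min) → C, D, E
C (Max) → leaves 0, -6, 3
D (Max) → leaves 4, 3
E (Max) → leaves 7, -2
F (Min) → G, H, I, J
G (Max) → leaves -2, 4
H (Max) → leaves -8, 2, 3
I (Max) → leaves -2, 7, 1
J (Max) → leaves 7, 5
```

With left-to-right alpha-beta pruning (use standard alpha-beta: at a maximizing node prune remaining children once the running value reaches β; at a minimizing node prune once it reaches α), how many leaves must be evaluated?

10

C [α=-∞,β=+∞]: v=3
D [α=-∞,β=3]: v=4 after child 1 ≥ β → β-cutoff, skip 1
E [α=-∞,β=3]: v=7 after child 1 ≥ β → β-cutoff, skip 1
B [α=-∞,β=+∞]: v=3
G [α=3,β=+∞]: v=4
H [α=3,β=4]: v=3
F [α=3,β=+∞]: v=3 after child 2 ≤ α → α-cutoff, skip 2
Root [α=-∞,β=+∞]: v=3
Leaves evaluated: 10 of 17.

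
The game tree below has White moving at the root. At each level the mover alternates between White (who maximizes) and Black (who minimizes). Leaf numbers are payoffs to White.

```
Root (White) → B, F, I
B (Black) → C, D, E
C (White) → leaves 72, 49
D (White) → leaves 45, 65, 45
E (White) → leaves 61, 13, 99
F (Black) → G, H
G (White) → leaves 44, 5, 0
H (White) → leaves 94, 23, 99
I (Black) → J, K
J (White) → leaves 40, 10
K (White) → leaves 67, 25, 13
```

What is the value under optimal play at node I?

J: max(40, 10) = 40
K: max(67, 25, 13) = 67
I: min(40, 67) = 40

40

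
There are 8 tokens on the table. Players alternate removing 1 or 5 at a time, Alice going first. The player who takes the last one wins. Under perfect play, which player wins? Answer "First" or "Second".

Second

Compute winning (W) and losing (L) positions by backward induction:
i:   0  1  2  3  4  5  6  7  8
     L  W  L  W  L  W  L  W  L
Position 8 is L, so the second player wins.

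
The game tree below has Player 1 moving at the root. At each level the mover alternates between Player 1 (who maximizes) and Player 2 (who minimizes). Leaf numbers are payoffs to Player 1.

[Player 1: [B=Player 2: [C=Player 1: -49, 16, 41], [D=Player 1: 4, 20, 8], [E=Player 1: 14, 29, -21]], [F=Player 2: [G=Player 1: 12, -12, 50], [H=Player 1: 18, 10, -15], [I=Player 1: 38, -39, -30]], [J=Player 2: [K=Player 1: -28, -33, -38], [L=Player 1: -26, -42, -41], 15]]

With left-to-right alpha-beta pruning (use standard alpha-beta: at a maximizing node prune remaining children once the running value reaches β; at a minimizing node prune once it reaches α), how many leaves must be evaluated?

C [α=-∞,β=+∞]: v=41
D [α=-∞,β=41]: v=20
E [α=-∞,β=20]: v=29 after child 2 ≥ β → β-cutoff, skip 1
B [α=-∞,β=+∞]: v=20
G [α=20,β=+∞]: v=50
H [α=20,β=50]: v=18
F [α=20,β=+∞]: v=18 after child 2 ≤ α → α-cutoff, skip 1
K [α=20,β=+∞]: v=-28
J [α=20,β=+∞]: v=-28 after child 1 ≤ α → α-cutoff, skip 2
Root [α=-∞,β=+∞]: v=20
Leaves evaluated: 17 of 25.

17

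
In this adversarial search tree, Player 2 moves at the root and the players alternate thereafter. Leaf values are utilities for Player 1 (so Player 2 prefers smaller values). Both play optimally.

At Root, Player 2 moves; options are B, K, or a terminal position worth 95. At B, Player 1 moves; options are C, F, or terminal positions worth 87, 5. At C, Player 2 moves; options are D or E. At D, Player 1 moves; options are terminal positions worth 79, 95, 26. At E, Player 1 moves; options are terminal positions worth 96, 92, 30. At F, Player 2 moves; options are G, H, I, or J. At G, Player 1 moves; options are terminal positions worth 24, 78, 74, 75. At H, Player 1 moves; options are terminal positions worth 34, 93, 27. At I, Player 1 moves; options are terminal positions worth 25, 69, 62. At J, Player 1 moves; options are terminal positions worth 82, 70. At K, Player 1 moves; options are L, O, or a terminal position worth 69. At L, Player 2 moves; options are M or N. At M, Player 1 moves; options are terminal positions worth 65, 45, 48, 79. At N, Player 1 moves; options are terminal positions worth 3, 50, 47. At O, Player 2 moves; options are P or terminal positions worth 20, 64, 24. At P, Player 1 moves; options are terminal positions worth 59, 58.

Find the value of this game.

69

D (Player 1): max(79, 95, 26) = 95
E (Player 1): max(96, 92, 30) = 96
C (Player 2): min(95, 96) = 95
G (Player 1): max(24, 78, 74, 75) = 78
H (Player 1): max(34, 93, 27) = 93
I (Player 1): max(25, 69, 62) = 69
J (Player 1): max(82, 70) = 82
F (Player 2): min(78, 93, 69, 82) = 69
B (Player 1): max(95, 69, 87, 5) = 95
M (Player 1): max(65, 45, 48, 79) = 79
N (Player 1): max(3, 50, 47) = 50
L (Player 2): min(79, 50) = 50
P (Player 1): max(59, 58) = 59
O (Player 2): min(59, 20, 64, 24) = 20
K (Player 1): max(50, 20, 69) = 69
Root (Player 2): min(95, 69, 95) = 69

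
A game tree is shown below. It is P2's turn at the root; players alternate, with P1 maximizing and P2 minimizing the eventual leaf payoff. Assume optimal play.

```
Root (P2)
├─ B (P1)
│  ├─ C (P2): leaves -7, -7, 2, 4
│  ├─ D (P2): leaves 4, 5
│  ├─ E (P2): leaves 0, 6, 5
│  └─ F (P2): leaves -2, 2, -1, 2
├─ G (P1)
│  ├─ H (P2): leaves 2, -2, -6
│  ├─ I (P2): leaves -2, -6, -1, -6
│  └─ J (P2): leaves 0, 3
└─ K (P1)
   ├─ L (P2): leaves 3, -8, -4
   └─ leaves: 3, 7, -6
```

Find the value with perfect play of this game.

C (P2): min(-7, -7, 2, 4) = -7
D (P2): min(4, 5) = 4
E (P2): min(0, 6, 5) = 0
F (P2): min(-2, 2, -1, 2) = -2
B (P1): max(-7, 4, 0, -2) = 4
H (P2): min(2, -2, -6) = -6
I (P2): min(-2, -6, -1, -6) = -6
J (P2): min(0, 3) = 0
G (P1): max(-6, -6, 0) = 0
L (P2): min(3, -8, -4) = -8
K (P1): max(-8, 3, 7, -6) = 7
Root (P2): min(4, 0, 7) = 0

0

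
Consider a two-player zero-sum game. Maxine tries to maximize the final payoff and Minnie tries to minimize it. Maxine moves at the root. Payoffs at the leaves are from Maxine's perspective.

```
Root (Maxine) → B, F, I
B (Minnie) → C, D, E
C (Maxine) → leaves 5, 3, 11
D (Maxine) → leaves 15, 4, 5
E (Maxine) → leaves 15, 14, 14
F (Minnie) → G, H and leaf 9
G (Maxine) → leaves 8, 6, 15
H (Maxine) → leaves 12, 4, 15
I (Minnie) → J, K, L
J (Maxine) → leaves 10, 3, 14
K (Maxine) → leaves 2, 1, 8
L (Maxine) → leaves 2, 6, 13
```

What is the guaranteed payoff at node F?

9

G: max(8, 6, 15) = 15
H: max(12, 4, 15) = 15
F: min(15, 15, 9) = 9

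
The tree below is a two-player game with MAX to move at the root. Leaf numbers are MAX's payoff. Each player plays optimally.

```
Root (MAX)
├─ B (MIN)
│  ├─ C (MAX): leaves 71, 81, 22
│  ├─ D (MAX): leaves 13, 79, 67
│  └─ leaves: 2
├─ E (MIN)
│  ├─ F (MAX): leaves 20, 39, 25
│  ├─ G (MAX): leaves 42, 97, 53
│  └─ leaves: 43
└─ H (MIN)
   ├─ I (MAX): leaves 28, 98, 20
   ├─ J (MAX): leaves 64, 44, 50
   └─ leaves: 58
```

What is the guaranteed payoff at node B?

C: max(71, 81, 22) = 81
D: max(13, 79, 67) = 79
B: min(81, 79, 2) = 2

2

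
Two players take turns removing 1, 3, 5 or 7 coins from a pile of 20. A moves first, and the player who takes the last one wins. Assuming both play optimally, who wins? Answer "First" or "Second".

W/L table (W = player to move can force a win):
i:   0  1  2  3  4  5  6  7  8  9 10 11 12 13 14 15 16 17 18 19 20
     L  W  L  W  L  W  L  W  L  W  L  W  L  W  L  W  L  W  L  W  L
Position 20 is L, so the second player wins.

Second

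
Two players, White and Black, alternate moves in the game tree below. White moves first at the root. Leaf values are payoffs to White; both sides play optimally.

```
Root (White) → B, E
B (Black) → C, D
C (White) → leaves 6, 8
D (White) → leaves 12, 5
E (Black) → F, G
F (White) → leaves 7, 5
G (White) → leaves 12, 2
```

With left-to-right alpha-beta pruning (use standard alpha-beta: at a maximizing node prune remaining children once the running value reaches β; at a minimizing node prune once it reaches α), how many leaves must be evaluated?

5

C [α=-∞,β=+∞]: v=8
D [α=-∞,β=8]: v=12 after child 1 ≥ β → β-cutoff, skip 1
B [α=-∞,β=+∞]: v=8
F [α=8,β=+∞]: v=7
E [α=8,β=+∞]: v=7 after child 1 ≤ α → α-cutoff, skip 1
Root [α=-∞,β=+∞]: v=8
Leaves evaluated: 5 of 8.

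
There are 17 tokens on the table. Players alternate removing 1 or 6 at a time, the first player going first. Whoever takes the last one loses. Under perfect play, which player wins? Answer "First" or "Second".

W/L table (W = player to move can force a win):
i:   0  1  2  3  4  5  6  7  8  9 10 11 12 13 14 15 16 17
     W  L  W  L  W  L  W  W  L  W  L  W  L  W  W  L  W  L
Position 17 is L, so the second player wins.

Second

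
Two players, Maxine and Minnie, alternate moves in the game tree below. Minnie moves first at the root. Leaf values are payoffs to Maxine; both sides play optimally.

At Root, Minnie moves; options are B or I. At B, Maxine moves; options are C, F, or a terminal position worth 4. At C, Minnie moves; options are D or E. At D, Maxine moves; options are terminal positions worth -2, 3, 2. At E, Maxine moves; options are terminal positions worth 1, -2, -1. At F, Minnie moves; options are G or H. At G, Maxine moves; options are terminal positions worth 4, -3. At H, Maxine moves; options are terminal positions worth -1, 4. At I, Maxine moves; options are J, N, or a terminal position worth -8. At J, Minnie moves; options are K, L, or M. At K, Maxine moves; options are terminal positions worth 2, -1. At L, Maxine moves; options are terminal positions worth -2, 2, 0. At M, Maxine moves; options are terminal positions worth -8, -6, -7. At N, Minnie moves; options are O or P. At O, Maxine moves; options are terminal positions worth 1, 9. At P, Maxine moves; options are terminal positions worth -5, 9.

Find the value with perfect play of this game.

4

D (Maxine): max(-2, 3, 2) = 3
E (Maxine): max(1, -2, -1) = 1
C (Minnie): min(3, 1) = 1
G (Maxine): max(4, -3) = 4
H (Maxine): max(-1, 4) = 4
F (Minnie): min(4, 4) = 4
B (Maxine): max(1, 4, 4) = 4
K (Maxine): max(2, -1) = 2
L (Maxine): max(-2, 2, 0) = 2
M (Maxine): max(-8, -6, -7) = -6
J (Minnie): min(2, 2, -6) = -6
O (Maxine): max(1, 9) = 9
P (Maxine): max(-5, 9) = 9
N (Minnie): min(9, 9) = 9
I (Maxine): max(-6, 9, -8) = 9
Root (Minnie): min(4, 9) = 4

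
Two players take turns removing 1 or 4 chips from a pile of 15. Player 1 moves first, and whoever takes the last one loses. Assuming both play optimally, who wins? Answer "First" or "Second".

Positions where the player to move wins (W) vs loses (L):
i:   0  1  2  3  4  5  6  7  8  9 10 11 12 13 14 15
     W  L  W  L  W  W  L  W  L  W  W  L  W  L  W  W
Position 15 is W, so the first player wins.

First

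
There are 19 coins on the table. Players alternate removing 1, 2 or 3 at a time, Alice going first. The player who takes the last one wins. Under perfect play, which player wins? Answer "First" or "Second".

Compute winning (W) and losing (L) positions by backward induction:
i:   0  1  2  3  4  5  6  7  8  9 10 11 12 13 14 15 16 17 18 19
     L  W  W  W  L  W  W  W  L  W  W  W  L  W  W  W  L  W  W  W
Position 19 is W, so the first player wins.

First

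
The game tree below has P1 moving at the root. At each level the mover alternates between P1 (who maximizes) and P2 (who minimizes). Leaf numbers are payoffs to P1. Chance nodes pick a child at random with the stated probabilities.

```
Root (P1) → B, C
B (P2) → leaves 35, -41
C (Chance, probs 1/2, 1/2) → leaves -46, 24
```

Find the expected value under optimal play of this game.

B (P2): min(35, -41) = -41
C (Chance): 1/2·-46 + 1/2·24 = -11
Root (P1): max(-41, -11) = -11

-11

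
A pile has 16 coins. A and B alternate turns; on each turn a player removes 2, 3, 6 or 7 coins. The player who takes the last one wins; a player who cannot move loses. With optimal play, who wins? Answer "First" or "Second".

First

W/L table (W = player to move can force a win):
i:   0  1  2  3  4  5  6  7  8  9 10 11 12 13 14 15 16
     L  L  W  W  W  L  W  W  W  L  L  W  W  W  L  W  W
Position 16 is W, so the first player wins.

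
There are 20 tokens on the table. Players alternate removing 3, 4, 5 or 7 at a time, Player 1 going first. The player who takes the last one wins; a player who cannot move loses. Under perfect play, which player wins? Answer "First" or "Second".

Second

i:   0  1  2  3  4  5  6  7  8  9 10 11 12 13 14 15 16 17 18 19 20
     L  L  L  W  W  W  W  W  W  W  L  L  L  W  W  W  W  W  W  W  L
Position 20 is L, so the second player wins.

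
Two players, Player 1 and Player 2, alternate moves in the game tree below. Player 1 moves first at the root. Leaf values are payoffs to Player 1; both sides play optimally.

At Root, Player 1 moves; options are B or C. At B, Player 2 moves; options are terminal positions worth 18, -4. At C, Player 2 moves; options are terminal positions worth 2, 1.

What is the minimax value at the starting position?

1

B (Player 2): min(18, -4) = -4
C (Player 2): min(2, 1) = 1
Root (Player 1): max(-4, 1) = 1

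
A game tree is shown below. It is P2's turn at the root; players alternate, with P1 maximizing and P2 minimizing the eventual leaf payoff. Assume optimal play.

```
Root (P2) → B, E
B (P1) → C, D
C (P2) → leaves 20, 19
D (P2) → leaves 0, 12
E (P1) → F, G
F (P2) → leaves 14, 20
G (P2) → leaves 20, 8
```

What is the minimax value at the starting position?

C (P2): min(20, 19) = 19
D (P2): min(0, 12) = 0
B (P1): max(19, 0) = 19
F (P2): min(14, 20) = 14
G (P2): min(20, 8) = 8
E (P1): max(14, 8) = 14
Root (P2): min(19, 14) = 14

14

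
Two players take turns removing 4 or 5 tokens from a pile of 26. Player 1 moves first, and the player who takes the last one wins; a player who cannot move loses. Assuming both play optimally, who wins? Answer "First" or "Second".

First

Positions where the player to move wins (W) vs loses (L):
i:   0  1  2  3  4  5  6  7  8  9 10 11 12 13 14 15 16 17 18 19 20 21 22 23 24 25 26
     L  L  L  L  W  W  W  W  W  L  L  L  L  W  W  W  W  W  L  L  L  L  W  W  W  W  W
Position 26 is W, so the first player wins.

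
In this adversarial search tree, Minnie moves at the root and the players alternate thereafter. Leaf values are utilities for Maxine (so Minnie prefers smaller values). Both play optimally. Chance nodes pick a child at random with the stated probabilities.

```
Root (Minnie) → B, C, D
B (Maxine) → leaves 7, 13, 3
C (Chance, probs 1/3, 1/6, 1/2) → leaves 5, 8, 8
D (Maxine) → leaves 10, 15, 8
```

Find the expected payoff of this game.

7

B (Maxine): max(7, 13, 3) = 13
C (Chance): 1/3·5 + 1/6·8 + 1/2·8 = 7
D (Maxine): max(10, 15, 8) = 15
Root (Minnie): min(13, 7, 15) = 7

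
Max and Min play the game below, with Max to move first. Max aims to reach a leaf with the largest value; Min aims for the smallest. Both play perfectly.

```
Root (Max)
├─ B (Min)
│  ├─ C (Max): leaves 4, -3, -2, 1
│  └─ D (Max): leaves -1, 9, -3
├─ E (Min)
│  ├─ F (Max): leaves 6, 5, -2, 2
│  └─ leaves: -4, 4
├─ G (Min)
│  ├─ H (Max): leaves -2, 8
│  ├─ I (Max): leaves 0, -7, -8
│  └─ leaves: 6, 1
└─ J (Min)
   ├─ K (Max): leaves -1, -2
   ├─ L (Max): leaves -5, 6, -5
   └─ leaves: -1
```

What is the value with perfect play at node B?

C: max(4, -3, -2, 1) = 4
D: max(-1, 9, -3) = 9
B: min(4, 9) = 4

4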